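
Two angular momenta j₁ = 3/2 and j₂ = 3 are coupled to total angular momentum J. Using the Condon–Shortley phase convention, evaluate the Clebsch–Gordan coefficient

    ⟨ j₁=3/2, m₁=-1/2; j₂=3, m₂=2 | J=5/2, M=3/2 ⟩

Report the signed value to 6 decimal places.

+√(1/14) ≈ +0.267261

j₁+j₂−J=2  J+j₁−j₂=1  J−j₁+j₂=4  j₁+j₂+J+1=8
(j₁±m₁, j₂±m₂, J±M) = (1,2,5,1,4,1)
P² = 288/7
sum k=1..2:
  [1] −1/24 = -1/24
  [2] +1/12 = 1/12
S = 1/24
C² = P²·S² = 1/14 ; C = +0.267261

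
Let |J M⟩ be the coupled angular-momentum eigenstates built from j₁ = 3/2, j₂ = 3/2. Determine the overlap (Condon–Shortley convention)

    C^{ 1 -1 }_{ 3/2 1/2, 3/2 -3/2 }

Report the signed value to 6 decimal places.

j₁+j₂−J=2  J+j₁−j₂=1  J−j₁+j₂=1  j₁+j₂+J+1=5
(j₁±m₁, j₂±m₂, J±M) = (2,1,0,3,0,2)
P² = 6/5
sum k=0..0:
  [0] +1/2 = 1/2
S = 1/2
C² = P²·S² = 3/10 ; C = +0.547723

+√(3/10) = +0.547723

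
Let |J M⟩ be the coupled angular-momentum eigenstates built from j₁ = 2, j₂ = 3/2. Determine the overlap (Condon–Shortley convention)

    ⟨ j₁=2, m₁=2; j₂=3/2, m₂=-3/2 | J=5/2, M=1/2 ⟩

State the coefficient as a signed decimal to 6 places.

+0.414039  (= +√(6/35))

triangle: 1!*3!*2!/7! = 12/5040
(j±m)!: 4!*0!*0!*3!*3!*2! = 1728
prefactor² = (2J+1)*Δ*N² = 864/35
  k=0: +1/(0!*1!*0!*0!*3!*2!) = 1/12
Σ = 1/12  ⇒  CG² = 864/35*1/12² = 6/35
CG = +√(6/35) = +0.414039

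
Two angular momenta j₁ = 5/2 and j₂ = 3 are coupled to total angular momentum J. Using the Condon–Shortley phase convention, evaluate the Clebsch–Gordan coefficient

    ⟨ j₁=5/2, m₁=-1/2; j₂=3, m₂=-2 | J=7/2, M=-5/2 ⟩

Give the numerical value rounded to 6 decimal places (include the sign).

-0.178174

j₁+j₂−J=2  J+j₁−j₂=3  J−j₁+j₂=4  j₁+j₂+J+1=10
(j₁±m₁, j₂±m₂, J±M) = (2,3,1,5,1,6)
P² = 4608/7
sum k=0..1:
  [0] +1/72 = 1/72
  [1] −1/48 = -1/48
S = -1/144
C² = P²·S² = 2/63 ; C = -0.178174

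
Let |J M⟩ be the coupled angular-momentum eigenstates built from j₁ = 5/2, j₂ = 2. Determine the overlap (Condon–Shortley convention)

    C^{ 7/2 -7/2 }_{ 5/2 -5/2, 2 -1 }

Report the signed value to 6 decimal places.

−√(5/9) = -0.745356

triangle: 1!×4!×3!/9! = 144/362880
(j±m)!: 0!×5!×1!×3!×0!×7! = 3628800
prefactor² = (2J+1)×Δ×N² = 11520
  k=1: −1/(1!×0!×4!×0!×0!×3!) = -1/144
Σ = -1/144  ⇒  CG² = 11520×(-1/144)² = 5/9
CG = −√(5/9) = -0.745356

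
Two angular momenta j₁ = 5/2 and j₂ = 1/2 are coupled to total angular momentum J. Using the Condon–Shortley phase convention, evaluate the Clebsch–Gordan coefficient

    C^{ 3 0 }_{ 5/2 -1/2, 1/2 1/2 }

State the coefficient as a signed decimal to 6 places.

triangle: 0!·5!·1!/7! = 120/5040
(j±m)!: 2!·3!·1!·0!·3!·3! = 432
prefactor² = (2J+1)·Δ·N² = 72
  k=0: +1/(0!·0!·3!·1!·2!·0!) = 1/12
Σ = 1/12  ⇒  CG² = 72·1/12² = 1/2
CG = +√(1/2) = +0.707107

+0.707107  (= +√(1/2))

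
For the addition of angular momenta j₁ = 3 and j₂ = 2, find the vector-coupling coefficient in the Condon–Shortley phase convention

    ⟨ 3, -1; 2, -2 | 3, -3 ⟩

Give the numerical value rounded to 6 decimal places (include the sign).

+0.408248  (= +√(1/6))

√[7·2!4!2!/9! · 2!4!0!4!0!6!] = √(1536)
  +(−1)^0/∏(0,2,4,0,0,2)! = 1/96  (running 1/96)
⟨..|..⟩ = √(1536)·(1/96) = +0.408248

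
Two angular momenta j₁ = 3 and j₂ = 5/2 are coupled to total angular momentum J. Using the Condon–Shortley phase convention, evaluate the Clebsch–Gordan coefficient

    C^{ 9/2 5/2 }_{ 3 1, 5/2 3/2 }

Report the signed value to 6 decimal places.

j₁+j₂−J=1  J+j₁−j₂=5  J−j₁+j₂=4  j₁+j₂+J+1=11
(j₁±m₁, j₂±m₂, J±M) = (4,2,4,1,7,2)
P² = 92160/11
sum k=0..1:
  [0] +1/288 = 1/288
  [1] −1/144 = -1/144
S = -1/288
C² = P²·S² = 10/99 ; C = -0.317821

−√(10/99) = -0.317821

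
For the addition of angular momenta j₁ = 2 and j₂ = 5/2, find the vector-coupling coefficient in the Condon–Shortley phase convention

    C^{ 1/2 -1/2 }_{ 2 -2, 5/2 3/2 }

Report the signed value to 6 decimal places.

triangle: 4!*0!*1!/6! = 24/720
(j±m)!: 0!*4!*4!*1!*0!*1! = 576
prefactor² = (2J+1)*Δ*N² = 192/5
  k=4: +1/(4!*0!*0!*0!*0!*1!) = 1/24
Σ = 1/24  ⇒  CG² = 192/5*1/24² = 1/15
CG = +√(1/15) = +0.258199

+√(1/15) = +0.258199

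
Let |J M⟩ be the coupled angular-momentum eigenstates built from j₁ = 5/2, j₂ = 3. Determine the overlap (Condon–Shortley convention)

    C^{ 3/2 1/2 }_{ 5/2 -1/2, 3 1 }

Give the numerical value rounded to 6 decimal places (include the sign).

-0.097590

√[4·4!1!2!/8! · 2!3!4!2!2!1!] = √(192/35)
  +(−1)^2/∏(2,2,1,2,0,0)! = 1/8  (running 1/8)
  +(−1)^3/∏(3,1,0,1,1,1)! = -1/6  (running -1/24)
⟨..|..⟩ = √(192/35)·(-1/24) = -0.097590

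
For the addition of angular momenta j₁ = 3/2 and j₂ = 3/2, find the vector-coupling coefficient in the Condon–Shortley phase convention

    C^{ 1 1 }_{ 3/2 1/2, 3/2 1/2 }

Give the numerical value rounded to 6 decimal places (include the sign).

−√(2/5) ≈ -0.632456

√[3·2!1!1!/5! · 2!1!2!1!2!0!] = √(2/5)
  +(−1)^1/∏(1,1,0,1,1,0)! = -1  (running -1)
⟨..|..⟩ = √(2/5)·(-1) = -0.632456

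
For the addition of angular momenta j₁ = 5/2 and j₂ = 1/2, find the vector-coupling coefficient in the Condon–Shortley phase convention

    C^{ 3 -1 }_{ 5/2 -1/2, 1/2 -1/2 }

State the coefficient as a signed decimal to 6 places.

+√(2/3) = +0.816497

j₁+j₂−J=0  J+j₁−j₂=5  J−j₁+j₂=1  j₁+j₂+J+1=7
(j₁±m₁, j₂±m₂, J±M) = (2,3,0,1,2,4)
P² = 96
sum k=0..0:
  [0] +1/12 = 1/12
S = 1/12
C² = P²·S² = 2/3 ; C = +0.816497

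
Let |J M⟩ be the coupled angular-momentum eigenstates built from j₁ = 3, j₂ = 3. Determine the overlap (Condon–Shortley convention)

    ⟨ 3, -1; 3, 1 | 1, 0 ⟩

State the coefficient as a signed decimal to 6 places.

triangle: 5!*1!*1!/8! = 120/40320
(j±m)!: 2!*4!*4!*2!*1!*1! = 2304
prefactor² = (2J+1)*Δ*N² = 144/7
  k=3: −1/(3!*2!*1!*1!*0!*0!) = -1/12
  k=4: +1/(4!*1!*0!*0!*1!*1!) = 1/24
Σ = -1/24  ⇒  CG² = 144/7*(-1/24)² = 1/28
CG = −√(1/28) = -0.188982

−√(1/28) = -0.188982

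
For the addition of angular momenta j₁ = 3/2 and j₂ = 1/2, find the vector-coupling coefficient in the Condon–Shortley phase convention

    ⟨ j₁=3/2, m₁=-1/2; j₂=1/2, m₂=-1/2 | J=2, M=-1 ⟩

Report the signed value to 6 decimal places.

√[5·0!3!1!/5! · 1!2!0!1!1!3!] = √(3)
  +(−1)^0/∏(0,0,2,0,1,1)! = 1/2  (running 1/2)
⟨..|..⟩ = √(3)·(1/2) = +0.866025

+√(3/4) = +0.866025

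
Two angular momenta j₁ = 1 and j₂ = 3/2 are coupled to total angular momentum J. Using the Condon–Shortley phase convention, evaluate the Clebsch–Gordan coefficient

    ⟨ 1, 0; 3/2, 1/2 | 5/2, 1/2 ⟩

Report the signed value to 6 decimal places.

+0.774597  (= +√(3/5))

triangle: 0!*2!*3!/6! = 12/720
(j±m)!: 1!*1!*2!*1!*3!*2! = 24
prefactor² = (2J+1)*Δ*N² = 12/5
  k=0: +1/(0!*0!*1!*2!*1!*1!) = 1/2
Σ = 1/2  ⇒  CG² = 12/5*1/2² = 3/5
CG = +√(3/5) = +0.774597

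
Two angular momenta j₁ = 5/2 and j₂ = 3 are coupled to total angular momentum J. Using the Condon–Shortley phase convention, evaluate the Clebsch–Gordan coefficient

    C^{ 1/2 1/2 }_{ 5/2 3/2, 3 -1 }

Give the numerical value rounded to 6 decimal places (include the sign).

√[2·5!0!1!/7! · 4!1!2!4!1!0!] = √(384/7)
  +(−1)^1/∏(1,4,0,1,0,0)! = -1/24  (running -1/24)
⟨..|..⟩ = √(384/7)·(-1/24) = -0.308607

−√(2/21) ≈ -0.308607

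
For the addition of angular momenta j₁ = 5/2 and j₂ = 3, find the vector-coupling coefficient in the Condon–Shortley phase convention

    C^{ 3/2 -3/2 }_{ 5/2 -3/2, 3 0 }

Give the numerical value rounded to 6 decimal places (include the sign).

triangle: 4!*1!*2!/8! = 48/40320
(j±m)!: 1!*4!*3!*3!*0!*3! = 5184
prefactor² = (2J+1)*Δ*N² = 864/35
  k=3: −1/(3!*1!*1!*0!*0!*2!) = -1/12
Σ = -1/12  ⇒  CG² = 864/35*(-1/12)² = 6/35
CG = −√(6/35) = -0.414039

-0.414039  (= −√(6/35))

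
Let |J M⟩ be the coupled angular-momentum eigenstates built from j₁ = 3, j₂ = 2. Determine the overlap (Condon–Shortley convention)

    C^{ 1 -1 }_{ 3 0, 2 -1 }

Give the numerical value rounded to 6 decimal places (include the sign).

-0.292770  (= −√(3/35))

j₁+j₂−J=4  J+j₁−j₂=2  J−j₁+j₂=0  j₁+j₂+J+1=7
(j₁±m₁, j₂±m₂, J±M) = (3,3,1,3,0,2)
P² = 432/35
sum k=1..1:
  [1] −1/12 = -1/12
S = -1/12
C² = P²·S² = 3/35 ; C = -0.292770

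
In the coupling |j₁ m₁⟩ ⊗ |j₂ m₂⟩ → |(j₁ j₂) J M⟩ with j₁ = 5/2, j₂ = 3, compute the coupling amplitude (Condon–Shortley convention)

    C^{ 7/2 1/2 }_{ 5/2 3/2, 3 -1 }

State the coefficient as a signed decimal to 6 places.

+0.356348

j₁+j₂−J=2  J+j₁−j₂=3  J−j₁+j₂=4  j₁+j₂+J+1=10
(j₁±m₁, j₂±m₂, J±M) = (4,1,2,4,4,3)
P² = 18432/175
sum k=0..1:
  [0] +1/16 = 1/16
  [1] −1/36 = -1/36
S = 5/144
C² = P²·S² = 8/63 ; C = +0.356348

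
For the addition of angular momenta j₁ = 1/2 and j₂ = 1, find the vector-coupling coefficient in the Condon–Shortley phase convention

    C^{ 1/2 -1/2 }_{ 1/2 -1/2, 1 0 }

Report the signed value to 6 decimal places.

-0.577350

√[2·1!0!1!/3! · 0!1!1!1!0!1!] = √(1/3)
  +(−1)^1/∏(1,0,0,0,0,1)! = -1  (running -1)
⟨..|..⟩ = √(1/3)·(-1) = -0.577350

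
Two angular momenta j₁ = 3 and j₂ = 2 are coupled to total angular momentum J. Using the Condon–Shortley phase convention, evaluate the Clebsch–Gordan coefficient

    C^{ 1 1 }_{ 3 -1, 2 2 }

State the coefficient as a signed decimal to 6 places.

triangle: 4!·2!·0!/7! = 48/5040
(j±m)!: 2!·4!·4!·0!·2!·0! = 2304
prefactor² = (2J+1)·Δ·N² = 2304/35
  k=4: +1/(4!·0!·0!·0!·2!·0!) = 1/48
Σ = 1/48  ⇒  CG² = 2304/35·1/48² = 1/35
CG = +√(1/35) = +0.169031

+√(1/35) = +0.169031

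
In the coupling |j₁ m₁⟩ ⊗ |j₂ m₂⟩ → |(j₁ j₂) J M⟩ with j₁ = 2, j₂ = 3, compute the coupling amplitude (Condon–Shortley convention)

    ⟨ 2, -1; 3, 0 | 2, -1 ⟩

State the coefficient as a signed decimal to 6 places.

+0.534522

√[5·3!1!3!/8! · 1!3!3!3!1!3!] = √(81/14)
  +(−1)^2/∏(2,1,1,1,0,2)! = 1/4  (running 1/4)
  +(−1)^3/∏(3,0,0,0,1,3)! = -1/36  (running 2/9)
⟨..|..⟩ = √(81/14)·(2/9) = +0.534522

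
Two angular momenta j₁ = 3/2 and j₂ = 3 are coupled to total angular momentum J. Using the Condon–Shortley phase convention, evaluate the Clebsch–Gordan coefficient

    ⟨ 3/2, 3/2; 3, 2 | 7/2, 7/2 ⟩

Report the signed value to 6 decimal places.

triangle: 1!×2!×5!/9! = 240/362880
(j±m)!: 3!×0!×5!×1!×7!×0! = 3628800
prefactor² = (2J+1)×Δ×N² = 19200
  k=0: +1/(0!×1!×0!×5!×2!×0!) = 1/240
Σ = 1/240  ⇒  CG² = 19200×1/240² = 1/3
CG = +√(1/3) = +0.577350

+0.577350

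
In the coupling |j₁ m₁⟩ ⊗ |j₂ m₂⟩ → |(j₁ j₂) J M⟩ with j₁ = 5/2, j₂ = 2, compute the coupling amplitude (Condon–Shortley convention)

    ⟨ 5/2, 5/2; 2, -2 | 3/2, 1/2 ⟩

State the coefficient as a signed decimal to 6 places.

triangle: 3!*2!*1!/7! = 12/5040
(j±m)!: 5!*0!*0!*4!*2!*1! = 5760
prefactor² = (2J+1)*Δ*N² = 384/7
  k=0: +1/(0!*3!*0!*0!*2!*1!) = 1/12
Σ = 1/12  ⇒  CG² = 384/7*1/12² = 8/21
CG = +√(8/21) = +0.617213

+0.617213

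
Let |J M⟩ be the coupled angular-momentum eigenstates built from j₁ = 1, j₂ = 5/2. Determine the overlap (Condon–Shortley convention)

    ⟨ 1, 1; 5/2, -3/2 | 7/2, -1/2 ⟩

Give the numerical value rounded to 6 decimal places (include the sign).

√[8·0!2!5!/8! · 2!0!1!4!3!4!] = √(2304/7)
  +(−1)^0/∏(0,0,0,1,2,4)! = 1/48  (running 1/48)
⟨..|..⟩ = √(2304/7)·(1/48) = +0.377964

+0.377964  (= +√(1/7))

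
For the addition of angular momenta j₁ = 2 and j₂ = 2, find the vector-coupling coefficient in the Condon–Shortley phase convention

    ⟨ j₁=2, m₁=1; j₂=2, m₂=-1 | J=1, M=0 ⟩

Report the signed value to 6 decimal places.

√[3·3!1!1!/6! · 3!1!1!3!1!1!] = √(9/10)
  +(−1)^0/∏(0,3,1,1,0,0)! = 1/6  (running 1/6)
  +(−1)^1/∏(1,2,0,0,1,1)! = -1/2  (running -1/3)
⟨..|..⟩ = √(9/10)·(-1/3) = -0.316228

-0.316228  (= −√(1/10))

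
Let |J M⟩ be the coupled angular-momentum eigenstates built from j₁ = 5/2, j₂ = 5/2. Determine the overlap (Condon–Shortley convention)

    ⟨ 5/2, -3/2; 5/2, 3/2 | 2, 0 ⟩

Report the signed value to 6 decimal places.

-0.109109  (= −√(1/84))

j₁+j₂−J=3  J+j₁−j₂=2  J−j₁+j₂=2  j₁+j₂+J+1=8
(j₁±m₁, j₂±m₂, J±M) = (1,4,4,1,2,2)
P² = 48/7
sum k=2..3:
  [2] +1/8 = 1/8
  [3] −1/6 = -1/6
S = -1/24
C² = P²·S² = 1/84 ; C = -0.109109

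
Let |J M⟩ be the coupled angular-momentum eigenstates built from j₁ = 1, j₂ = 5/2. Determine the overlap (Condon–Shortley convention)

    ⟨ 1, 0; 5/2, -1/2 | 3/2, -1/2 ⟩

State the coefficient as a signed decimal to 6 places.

j₁+j₂−J=2  J+j₁−j₂=0  J−j₁+j₂=3  j₁+j₂+J+1=6
(j₁±m₁, j₂±m₂, J±M) = (1,1,2,3,1,2)
P² = 8/5
sum k=1..1:
  [1] −1/2 = -1/2
S = -1/2
C² = P²·S² = 2/5 ; C = -0.632456

−√(2/5) ≈ -0.632456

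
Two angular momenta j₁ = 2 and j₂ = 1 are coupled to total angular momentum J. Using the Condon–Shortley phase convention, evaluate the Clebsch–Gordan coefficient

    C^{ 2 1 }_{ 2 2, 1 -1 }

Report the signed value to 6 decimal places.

j₁+j₂−J=1  J+j₁−j₂=3  J−j₁+j₂=1  j₁+j₂+J+1=6
(j₁±m₁, j₂±m₂, J±M) = (4,0,0,2,3,1)
P² = 12
sum k=0..0:
  [0] +1/6 = 1/6
S = 1/6
C² = P²·S² = 1/3 ; C = +0.577350

+√(1/3) ≈ +0.577350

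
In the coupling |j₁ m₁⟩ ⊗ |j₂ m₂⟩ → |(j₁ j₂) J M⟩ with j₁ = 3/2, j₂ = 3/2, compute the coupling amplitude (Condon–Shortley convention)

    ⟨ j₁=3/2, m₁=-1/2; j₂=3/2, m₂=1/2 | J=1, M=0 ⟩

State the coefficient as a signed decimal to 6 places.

triangle: 2!*1!*1!/5! = 2/120
(j±m)!: 1!*2!*2!*1!*1!*1! = 4
prefactor² = (2J+1)*Δ*N² = 1/5
  k=1: −1/(1!*1!*1!*1!*0!*0!) = -1
  k=2: +1/(2!*0!*0!*0!*1!*1!) = 1/2
Σ = -1/2  ⇒  CG² = 1/5*(-1/2)² = 1/20
CG = −√(1/20) = -0.223607

-0.223607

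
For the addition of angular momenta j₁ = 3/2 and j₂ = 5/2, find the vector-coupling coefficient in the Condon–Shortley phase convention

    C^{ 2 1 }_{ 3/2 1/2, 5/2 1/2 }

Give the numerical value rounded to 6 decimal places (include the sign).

j₁+j₂−J=2  J+j₁−j₂=1  J−j₁+j₂=3  j₁+j₂+J+1=7
(j₁±m₁, j₂±m₂, J±M) = (2,1,3,2,3,1)
P² = 12/7
sum k=0..1:
  [0] +1/12 = 1/12
  [1] −1/2 = -1/2
S = -5/12
C² = P²·S² = 25/84 ; C = -0.545545

-0.545545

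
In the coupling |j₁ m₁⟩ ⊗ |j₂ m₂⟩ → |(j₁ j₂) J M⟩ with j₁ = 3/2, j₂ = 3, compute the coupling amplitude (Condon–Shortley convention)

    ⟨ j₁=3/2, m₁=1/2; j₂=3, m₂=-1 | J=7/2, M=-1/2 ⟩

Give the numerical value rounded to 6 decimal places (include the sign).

triangle: 1!×2!×5!/9! = 240/362880
(j±m)!: 2!×1!×2!×4!×3!×4! = 13824
prefactor² = (2J+1)×Δ×N² = 512/7
  k=0: +1/(0!×1!×1!×2!×1!×3!) = 1/12
  k=1: −1/(1!×0!×0!×1!×2!×4!) = -1/48
Σ = 1/16  ⇒  CG² = 512/7×1/16² = 2/7
CG = +√(2/7) = +0.534522

+0.534522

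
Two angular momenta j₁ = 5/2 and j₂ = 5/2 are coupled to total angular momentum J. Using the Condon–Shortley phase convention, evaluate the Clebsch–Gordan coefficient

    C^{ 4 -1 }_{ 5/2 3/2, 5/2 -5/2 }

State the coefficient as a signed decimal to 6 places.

j₁+j₂−J=1  J+j₁−j₂=4  J−j₁+j₂=4  j₁+j₂+J+1=10
(j₁±m₁, j₂±m₂, J±M) = (4,1,0,5,3,5)
P² = 20736/7
sum k=0..0:
  [0] +1/144 = 1/144
S = 1/144
C² = P²·S² = 1/7 ; C = +0.377964

+0.377964  (= +√(1/7))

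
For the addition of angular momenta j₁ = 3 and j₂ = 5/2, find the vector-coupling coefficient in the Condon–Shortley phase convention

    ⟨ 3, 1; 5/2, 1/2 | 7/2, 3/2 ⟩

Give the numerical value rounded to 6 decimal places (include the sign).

triangle: 2!*4!*3!/10! = 288/3628800
(j±m)!: 4!*2!*3!*2!*5!*2! = 138240
prefactor² = (2J+1)*Δ*N² = 3072/35
  k=0: +1/(0!*2!*2!*3!*2!*0!) = 1/48
  k=1: −1/(1!*1!*1!*2!*3!*1!) = -1/12
  k=2: +1/(2!*0!*0!*1!*4!*2!) = 1/96
Σ = -5/96  ⇒  CG² = 3072/35*(-5/96)² = 5/21
CG = −√(5/21) = -0.487950

−√(5/21) ≈ -0.487950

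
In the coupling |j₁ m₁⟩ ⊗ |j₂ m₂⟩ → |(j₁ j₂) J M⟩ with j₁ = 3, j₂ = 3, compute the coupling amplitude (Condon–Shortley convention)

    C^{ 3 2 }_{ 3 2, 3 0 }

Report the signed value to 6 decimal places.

−√(1/6) ≈ -0.408248

j₁+j₂−J=3  J+j₁−j₂=3  J−j₁+j₂=3  j₁+j₂+J+1=10
(j₁±m₁, j₂±m₂, J±M) = (5,1,3,3,5,1)
P² = 216
sum k=0..1:
  [0] +1/72 = 1/72
  [1] −1/24 = -1/24
S = -1/36
C² = P²·S² = 1/6 ; C = -0.408248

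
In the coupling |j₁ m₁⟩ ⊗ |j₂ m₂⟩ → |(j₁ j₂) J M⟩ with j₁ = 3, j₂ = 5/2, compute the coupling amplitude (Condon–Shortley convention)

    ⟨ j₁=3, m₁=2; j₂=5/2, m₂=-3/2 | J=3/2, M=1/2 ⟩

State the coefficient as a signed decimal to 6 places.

√[4·4!2!1!/8! · 5!1!1!4!2!1!] = √(192/7)
  +(−1)^0/∏(0,4,1,1,1,0)! = 1/24  (running 1/24)
  +(−1)^1/∏(1,3,0,0,2,1)! = -1/12  (running -1/24)
⟨..|..⟩ = √(192/7)·(-1/24) = -0.218218

-0.218218  (= −√(1/21))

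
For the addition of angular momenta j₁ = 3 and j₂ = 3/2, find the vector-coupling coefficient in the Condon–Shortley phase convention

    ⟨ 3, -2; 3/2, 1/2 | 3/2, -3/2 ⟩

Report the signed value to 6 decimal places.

+0.534522

j₁+j₂−J=3  J+j₁−j₂=3  J−j₁+j₂=0  j₁+j₂+J+1=7
(j₁±m₁, j₂±m₂, J±M) = (1,5,2,1,0,3)
P² = 288/7
sum k=2..2:
  [2] +1/12 = 1/12
S = 1/12
C² = P²·S² = 2/7 ; C = +0.534522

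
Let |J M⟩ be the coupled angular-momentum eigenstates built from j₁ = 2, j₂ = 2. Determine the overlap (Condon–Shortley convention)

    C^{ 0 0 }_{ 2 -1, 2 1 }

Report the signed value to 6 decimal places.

-0.447214  (= −√(1/5))

j₁+j₂−J=4  J+j₁−j₂=0  J−j₁+j₂=0  j₁+j₂+J+1=5
(j₁±m₁, j₂±m₂, J±M) = (1,3,3,1,0,0)
P² = 36/5
sum k=3..3:
  [3] −1/6 = -1/6
S = -1/6
C² = P²·S² = 1/5 ; C = -0.447214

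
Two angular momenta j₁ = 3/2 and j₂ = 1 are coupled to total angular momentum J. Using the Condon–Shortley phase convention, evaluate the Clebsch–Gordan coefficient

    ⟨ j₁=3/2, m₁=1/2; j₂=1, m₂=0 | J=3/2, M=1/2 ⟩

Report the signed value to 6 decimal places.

+0.258199  (= +√(1/15))

j₁+j₂−J=1  J+j₁−j₂=2  J−j₁+j₂=1  j₁+j₂+J+1=5
(j₁±m₁, j₂±m₂, J±M) = (2,1,1,1,2,1)
P² = 4/15
sum k=0..1:
  [0] +1/1 = 1
  [1] −1/2 = -1/2
S = 1/2
C² = P²·S² = 1/15 ; C = +0.258199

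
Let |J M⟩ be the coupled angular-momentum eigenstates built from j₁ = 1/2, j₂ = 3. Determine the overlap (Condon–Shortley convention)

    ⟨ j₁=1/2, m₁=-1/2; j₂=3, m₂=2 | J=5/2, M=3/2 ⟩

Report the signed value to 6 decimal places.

−√(5/7) ≈ -0.845154

√[6·1!0!5!/7! · 0!1!5!1!4!1!] = √(2880/7)
  +(−1)^1/∏(1,0,0,4,0,1)! = -1/24  (running -1/24)
⟨..|..⟩ = √(2880/7)·(-1/24) = -0.845154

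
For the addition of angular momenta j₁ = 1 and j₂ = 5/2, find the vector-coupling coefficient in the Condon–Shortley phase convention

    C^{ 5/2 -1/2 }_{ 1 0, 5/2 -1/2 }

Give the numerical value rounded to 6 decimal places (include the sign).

triangle: 1!·1!·4!/7! = 24/5040
(j±m)!: 1!·1!·2!·3!·2!·3! = 144
prefactor² = (2J+1)·Δ·N² = 144/35
  k=0: +1/(0!·1!·1!·2!·0!·2!) = 1/4
  k=1: −1/(1!·0!·0!·1!·1!·3!) = -1/6
Σ = 1/12  ⇒  CG² = 144/35·1/12² = 1/35
CG = +√(1/35) = +0.169031

+0.169031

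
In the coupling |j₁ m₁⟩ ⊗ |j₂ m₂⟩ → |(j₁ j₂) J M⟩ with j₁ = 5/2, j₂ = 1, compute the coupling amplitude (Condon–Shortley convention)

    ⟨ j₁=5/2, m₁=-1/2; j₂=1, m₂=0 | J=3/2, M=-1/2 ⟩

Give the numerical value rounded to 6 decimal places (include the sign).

-0.632456  (= −√(2/5))

j₁+j₂−J=2  J+j₁−j₂=3  J−j₁+j₂=0  j₁+j₂+J+1=6
(j₁±m₁, j₂±m₂, J±M) = (2,3,1,1,1,2)
P² = 8/5
sum k=1..1:
  [1] −1/2 = -1/2
S = -1/2
C² = P²·S² = 2/5 ; C = -0.632456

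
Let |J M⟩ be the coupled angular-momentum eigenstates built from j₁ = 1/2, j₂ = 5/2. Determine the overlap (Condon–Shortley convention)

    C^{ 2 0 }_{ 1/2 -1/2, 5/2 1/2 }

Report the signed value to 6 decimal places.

j₁+j₂−J=1  J+j₁−j₂=0  J−j₁+j₂=4  j₁+j₂+J+1=6
(j₁±m₁, j₂±m₂, J±M) = (0,1,3,2,2,2)
P² = 8
sum k=1..1:
  [1] −1/4 = -1/4
S = -1/4
C² = P²·S² = 1/2 ; C = -0.707107

−√(1/2) = -0.707107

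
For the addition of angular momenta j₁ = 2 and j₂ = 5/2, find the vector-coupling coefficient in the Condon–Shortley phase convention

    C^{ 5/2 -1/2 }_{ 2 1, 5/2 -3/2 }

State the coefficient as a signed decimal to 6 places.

+0.414039

√[6·2!2!3!/8! · 3!1!1!4!2!3!] = √(216/35)
  +(−1)^0/∏(0,2,1,1,1,2)! = 1/4  (running 1/4)
  +(−1)^1/∏(1,1,0,0,2,3)! = -1/12  (running 1/6)
⟨..|..⟩ = √(216/35)·(1/6) = +0.414039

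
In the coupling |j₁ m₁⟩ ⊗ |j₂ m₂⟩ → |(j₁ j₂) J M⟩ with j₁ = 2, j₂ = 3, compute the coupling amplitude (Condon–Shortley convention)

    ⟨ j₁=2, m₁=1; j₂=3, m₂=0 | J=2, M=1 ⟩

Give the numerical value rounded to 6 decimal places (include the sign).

j₁+j₂−J=3  J+j₁−j₂=1  J−j₁+j₂=3  j₁+j₂+J+1=8
(j₁±m₁, j₂±m₂, J±M) = (3,1,3,3,3,1)
P² = 81/14
sum k=0..1:
  [0] +1/36 = 1/36
  [1] −1/4 = -1/4
S = -2/9
C² = P²·S² = 2/7 ; C = -0.534522

−√(2/7) = -0.534522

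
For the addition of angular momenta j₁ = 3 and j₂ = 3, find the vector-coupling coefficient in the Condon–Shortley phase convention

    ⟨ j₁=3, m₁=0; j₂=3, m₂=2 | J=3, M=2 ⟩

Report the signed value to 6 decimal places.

+0.408248  (= +√(1/6))

√[7·3!3!3!/10! · 3!3!5!1!5!1!] = √(216)
  +(−1)^2/∏(2,1,1,3,2,0)! = 1/24  (running 1/24)
  +(−1)^3/∏(3,0,0,2,3,1)! = -1/72  (running 1/36)
⟨..|..⟩ = √(216)·(1/36) = +0.408248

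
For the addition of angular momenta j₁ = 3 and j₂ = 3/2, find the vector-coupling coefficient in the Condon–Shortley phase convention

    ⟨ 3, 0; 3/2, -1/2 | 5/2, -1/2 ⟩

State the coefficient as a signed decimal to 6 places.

√[6·2!4!1!/8! · 3!3!1!2!2!3!] = √(216/35)
  +(−1)^0/∏(0,2,3,1,1,0)! = 1/12  (running 1/12)
  +(−1)^1/∏(1,1,2,0,2,1)! = -1/4  (running -1/6)
⟨..|..⟩ = √(216/35)·(-1/6) = -0.414039

−√(6/35) ≈ -0.414039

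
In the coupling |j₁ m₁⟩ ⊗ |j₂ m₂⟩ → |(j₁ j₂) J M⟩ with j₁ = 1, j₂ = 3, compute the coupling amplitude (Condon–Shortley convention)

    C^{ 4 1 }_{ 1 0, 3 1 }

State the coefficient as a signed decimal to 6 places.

triangle: 0!·2!·6!/9! = 1440/362880
(j±m)!: 1!·1!·4!·2!·5!·3! = 34560
prefactor² = (2J+1)·Δ·N² = 8640/7
  k=0: +1/(0!·0!·1!·4!·1!·2!) = 1/48
Σ = 1/48  ⇒  CG² = 8640/7·1/48² = 15/28
CG = +√(15/28) = +0.731925

+0.731925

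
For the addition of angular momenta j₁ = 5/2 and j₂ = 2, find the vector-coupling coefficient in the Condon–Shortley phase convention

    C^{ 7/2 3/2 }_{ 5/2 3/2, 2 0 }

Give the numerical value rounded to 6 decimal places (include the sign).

+0.534522  (= +√(2/7))

j₁+j₂−J=1  J+j₁−j₂=4  J−j₁+j₂=3  j₁+j₂+J+1=9
(j₁±m₁, j₂±m₂, J±M) = (4,1,2,2,5,2)
P² = 512/7
sum k=0..1:
  [0] +1/12 = 1/12
  [1] −1/48 = -1/48
S = 1/16
C² = P²·S² = 2/7 ; C = +0.534522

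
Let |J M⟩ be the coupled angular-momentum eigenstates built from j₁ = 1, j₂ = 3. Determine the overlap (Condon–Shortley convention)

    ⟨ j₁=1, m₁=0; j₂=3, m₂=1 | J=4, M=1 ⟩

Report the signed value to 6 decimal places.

triangle: 0!·2!·6!/9! = 1440/362880
(j±m)!: 1!·1!·4!·2!·5!·3! = 34560
prefactor² = (2J+1)·Δ·N² = 8640/7
  k=0: +1/(0!·0!·1!·4!·1!·2!) = 1/48
Σ = 1/48  ⇒  CG² = 8640/7·1/48² = 15/28
CG = +√(15/28) = +0.731925

+0.731925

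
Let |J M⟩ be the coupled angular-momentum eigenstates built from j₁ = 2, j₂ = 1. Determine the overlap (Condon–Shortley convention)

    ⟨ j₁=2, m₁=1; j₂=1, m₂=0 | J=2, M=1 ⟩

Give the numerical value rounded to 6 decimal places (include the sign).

j₁+j₂−J=1  J+j₁−j₂=3  J−j₁+j₂=1  j₁+j₂+J+1=6
(j₁±m₁, j₂±m₂, J±M) = (3,1,1,1,3,1)
P² = 3/2
sum k=0..1:
  [0] +1/2 = 1/2
  [1] −1/6 = -1/6
S = 1/3
C² = P²·S² = 1/6 ; C = +0.408248

+0.408248  (= +√(1/6))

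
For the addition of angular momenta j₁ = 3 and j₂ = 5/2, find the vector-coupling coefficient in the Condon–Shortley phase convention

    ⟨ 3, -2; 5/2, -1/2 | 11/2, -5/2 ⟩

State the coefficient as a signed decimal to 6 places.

triangle: 0!×6!×5!/12! = 86400/479001600
(j±m)!: 1!×5!×2!×3!×3!×8! = 348364800
prefactor² = (2J+1)×Δ×N² = 8294400/11
  k=0: +1/(0!×0!×5!×2!×1!×3!) = 1/1440
Σ = 1/1440  ⇒  CG² = 8294400/11×1/1440² = 4/11
CG = +√(4/11) = +0.603023

+0.603023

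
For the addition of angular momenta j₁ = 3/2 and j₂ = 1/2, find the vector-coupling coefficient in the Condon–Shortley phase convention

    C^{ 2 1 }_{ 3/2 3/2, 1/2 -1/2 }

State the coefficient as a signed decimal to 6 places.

√[5·0!3!1!/5! · 3!0!0!1!3!1!] = √(9)
  +(−1)^0/∏(0,0,0,0,3,1)! = 1/6  (running 1/6)
⟨..|..⟩ = √(9)·(1/6) = +0.500000

+0.500000  (= +√(1/4))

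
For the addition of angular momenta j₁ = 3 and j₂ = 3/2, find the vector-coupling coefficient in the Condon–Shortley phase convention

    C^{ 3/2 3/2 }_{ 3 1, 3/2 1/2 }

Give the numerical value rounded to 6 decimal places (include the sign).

+√(4/35) = +0.338062

triangle: 3!*3!*0!/7! = 36/5040
(j±m)!: 4!*2!*2!*1!*3!*0! = 576
prefactor² = (2J+1)*Δ*N² = 576/35
  k=2: +1/(2!*1!*0!*0!*3!*0!) = 1/12
Σ = 1/12  ⇒  CG² = 576/35*1/12² = 4/35
CG = +√(4/35) = +0.338062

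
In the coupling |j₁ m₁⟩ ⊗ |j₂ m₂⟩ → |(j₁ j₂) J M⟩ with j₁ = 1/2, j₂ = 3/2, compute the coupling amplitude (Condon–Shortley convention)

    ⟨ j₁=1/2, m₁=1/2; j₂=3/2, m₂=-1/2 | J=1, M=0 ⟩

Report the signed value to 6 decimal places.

j₁+j₂−J=1  J+j₁−j₂=0  J−j₁+j₂=2  j₁+j₂+J+1=4
(j₁±m₁, j₂±m₂, J±M) = (1,0,1,2,1,1)
P² = 1/2
sum k=0..0:
  [0] +1/1 = 1
S = 1
C² = P²·S² = 1/2 ; C = +0.707107

+√(1/2) ≈ +0.707107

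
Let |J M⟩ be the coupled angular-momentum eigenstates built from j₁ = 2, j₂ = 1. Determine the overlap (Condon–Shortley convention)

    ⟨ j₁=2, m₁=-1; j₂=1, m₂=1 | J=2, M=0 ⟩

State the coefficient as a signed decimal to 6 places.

-0.707107  (= −√(1/2))

triangle: 1!*3!*1!/6! = 6/720
(j±m)!: 1!*3!*2!*0!*2!*2! = 48
prefactor² = (2J+1)*Δ*N² = 2
  k=1: −1/(1!*0!*2!*1!*1!*0!) = -1/2
Σ = -1/2  ⇒  CG² = 2*(-1/2)² = 1/2
CG = −√(1/2) = -0.707107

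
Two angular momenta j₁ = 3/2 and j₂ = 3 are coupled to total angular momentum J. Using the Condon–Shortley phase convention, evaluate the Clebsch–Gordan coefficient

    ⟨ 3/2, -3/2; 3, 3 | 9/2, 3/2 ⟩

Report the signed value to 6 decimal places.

+√(1/84) = +0.109109

triangle: 0!×3!×6!/10! = 4320/3628800
(j±m)!: 0!×3!×6!×0!×6!×3! = 18662400
prefactor² = (2J+1)×Δ×N² = 1555200/7
  k=0: +1/(0!×0!×3!×6!×0!×0!) = 1/4320
Σ = 1/4320  ⇒  CG² = 1555200/7×1/4320² = 1/84
CG = +√(1/84) = +0.109109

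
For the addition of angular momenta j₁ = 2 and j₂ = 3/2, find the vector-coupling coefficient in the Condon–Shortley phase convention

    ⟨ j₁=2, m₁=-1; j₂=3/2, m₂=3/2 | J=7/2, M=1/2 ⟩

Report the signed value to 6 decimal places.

+0.338062  (= +√(4/35))

triangle: 0!*4!*3!/8! = 144/40320
(j±m)!: 1!*3!*3!*0!*4!*3! = 5184
prefactor² = (2J+1)*Δ*N² = 5184/35
  k=0: +1/(0!*0!*3!*3!*1!*0!) = 1/36
Σ = 1/36  ⇒  CG² = 5184/35*1/36² = 4/35
CG = +√(4/35) = +0.338062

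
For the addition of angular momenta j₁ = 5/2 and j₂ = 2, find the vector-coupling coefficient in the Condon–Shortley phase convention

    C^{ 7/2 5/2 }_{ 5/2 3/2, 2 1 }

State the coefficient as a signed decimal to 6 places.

+0.125988  (= +√(1/63))

triangle: 1!·4!·3!/9! = 144/362880
(j±m)!: 4!·1!·3!·1!·6!·1! = 103680
prefactor² = (2J+1)·Δ·N² = 2304/7
  k=0: +1/(0!·1!·1!·3!·3!·0!) = 1/36
  k=1: −1/(1!·0!·0!·2!·4!·1!) = -1/48
Σ = 1/144  ⇒  CG² = 2304/7·1/144² = 1/63
CG = +√(1/63) = +0.125988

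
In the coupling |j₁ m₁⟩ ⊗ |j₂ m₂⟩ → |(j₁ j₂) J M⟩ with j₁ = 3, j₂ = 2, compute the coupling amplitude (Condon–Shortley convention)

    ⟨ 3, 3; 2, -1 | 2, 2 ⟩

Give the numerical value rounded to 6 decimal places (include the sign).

j₁+j₂−J=3  J+j₁−j₂=3  J−j₁+j₂=1  j₁+j₂+J+1=8
(j₁±m₁, j₂±m₂, J±M) = (6,0,1,3,4,0)
P² = 3240/7
sum k=0..0:
  [0] +1/36 = 1/36
S = 1/36
C² = P²·S² = 5/14 ; C = +0.597614

+√(5/14) ≈ +0.597614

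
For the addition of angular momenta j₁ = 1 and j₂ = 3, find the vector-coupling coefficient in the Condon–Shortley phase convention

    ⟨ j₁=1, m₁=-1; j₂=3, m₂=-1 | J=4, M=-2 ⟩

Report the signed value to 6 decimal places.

+√(15/28) ≈ +0.731925

triangle: 0!*2!*6!/9! = 1440/362880
(j±m)!: 0!*2!*2!*4!*2!*6! = 138240
prefactor² = (2J+1)*Δ*N² = 34560/7
  k=0: +1/(0!*0!*2!*2!*0!*4!) = 1/96
Σ = 1/96  ⇒  CG² = 34560/7*1/96² = 15/28
CG = +√(15/28) = +0.731925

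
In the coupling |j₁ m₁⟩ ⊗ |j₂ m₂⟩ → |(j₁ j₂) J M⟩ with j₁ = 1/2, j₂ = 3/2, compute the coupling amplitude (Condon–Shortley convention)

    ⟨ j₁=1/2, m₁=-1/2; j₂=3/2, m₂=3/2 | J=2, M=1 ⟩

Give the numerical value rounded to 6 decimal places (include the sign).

+√(1/4) = +0.500000

j₁+j₂−J=0  J+j₁−j₂=1  J−j₁+j₂=3  j₁+j₂+J+1=5
(j₁±m₁, j₂±m₂, J±M) = (0,1,3,0,3,1)
P² = 9
sum k=0..0:
  [0] +1/6 = 1/6
S = 1/6
C² = P²·S² = 1/4 ; C = +0.500000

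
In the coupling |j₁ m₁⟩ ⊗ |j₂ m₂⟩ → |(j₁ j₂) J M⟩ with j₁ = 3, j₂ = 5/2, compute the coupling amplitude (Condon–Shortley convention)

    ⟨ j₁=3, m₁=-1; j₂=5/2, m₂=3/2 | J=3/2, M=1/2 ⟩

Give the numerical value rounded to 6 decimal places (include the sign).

-0.483046  (= −√(7/30))

triangle: 4!·2!·1!/8! = 48/40320
(j±m)!: 2!·4!·4!·1!·2!·1! = 2304
prefactor² = (2J+1)·Δ·N² = 384/35
  k=3: −1/(3!·1!·1!·1!·1!·0!) = -1/6
  k=4: +1/(4!·0!·0!·0!·2!·1!) = 1/48
Σ = -7/48  ⇒  CG² = 384/35·(-7/48)² = 7/30
CG = −√(7/30) = -0.483046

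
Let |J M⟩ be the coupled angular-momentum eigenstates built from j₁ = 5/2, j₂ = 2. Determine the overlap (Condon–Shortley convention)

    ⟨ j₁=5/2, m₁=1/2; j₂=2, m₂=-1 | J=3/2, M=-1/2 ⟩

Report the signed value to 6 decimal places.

-0.487950

j₁+j₂−J=3  J+j₁−j₂=2  J−j₁+j₂=1  j₁+j₂+J+1=7
(j₁±m₁, j₂±m₂, J±M) = (3,2,1,3,1,2)
P² = 48/35
sum k=0..1:
  [0] +1/12 = 1/12
  [1] −1/2 = -1/2
S = -5/12
C² = P²·S² = 5/21 ; C = -0.487950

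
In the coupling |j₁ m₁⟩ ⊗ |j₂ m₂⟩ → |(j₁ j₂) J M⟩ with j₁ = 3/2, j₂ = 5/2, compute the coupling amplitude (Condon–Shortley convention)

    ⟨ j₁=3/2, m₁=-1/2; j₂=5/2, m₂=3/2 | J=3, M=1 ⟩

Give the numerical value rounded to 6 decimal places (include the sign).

j₁+j₂−J=1  J+j₁−j₂=2  J−j₁+j₂=4  j₁+j₂+J+1=8
(j₁±m₁, j₂±m₂, J±M) = (1,2,4,1,4,2)
P² = 96/5
sum k=0..1:
  [0] +1/48 = 1/48
  [1] −1/6 = -1/6
S = -7/48
C² = P²·S² = 49/120 ; C = -0.639010

-0.639010  (= −√(49/120))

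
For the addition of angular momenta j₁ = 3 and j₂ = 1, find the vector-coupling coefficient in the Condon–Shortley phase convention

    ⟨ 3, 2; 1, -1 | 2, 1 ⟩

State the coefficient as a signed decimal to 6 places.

triangle: 2!·4!·0!/7! = 48/5040
(j±m)!: 5!·1!·0!·2!·3!·1! = 1440
prefactor² = (2J+1)·Δ·N² = 480/7
  k=0: +1/(0!·2!·1!·0!·3!·0!) = 1/12
Σ = 1/12  ⇒  CG² = 480/7·1/12² = 10/21
CG = +√(10/21) = +0.690066

+√(10/21) ≈ +0.690066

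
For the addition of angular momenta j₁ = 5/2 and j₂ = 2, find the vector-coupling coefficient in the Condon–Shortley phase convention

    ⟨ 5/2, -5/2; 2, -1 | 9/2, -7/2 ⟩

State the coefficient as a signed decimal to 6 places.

j₁+j₂−J=0  J+j₁−j₂=5  J−j₁+j₂=4  j₁+j₂+J+1=10
(j₁±m₁, j₂±m₂, J±M) = (0,5,1,3,1,8)
P² = 230400
sum k=0..0:
  [0] +1/720 = 1/720
S = 1/720
C² = P²·S² = 4/9 ; C = +0.666667

+0.666667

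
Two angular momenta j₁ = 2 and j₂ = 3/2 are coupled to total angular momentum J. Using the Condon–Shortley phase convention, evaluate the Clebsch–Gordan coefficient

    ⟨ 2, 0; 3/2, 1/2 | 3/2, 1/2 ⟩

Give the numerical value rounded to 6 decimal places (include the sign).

−√(1/5) ≈ -0.447214

√[4·2!2!1!/6! · 2!2!2!1!2!1!] = √(16/45)
  +(−1)^1/∏(1,1,1,1,1,0)! = -1  (running -1)
  +(−1)^2/∏(2,0,0,0,2,1)! = 1/4  (running -3/4)
⟨..|..⟩ = √(16/45)·(-3/4) = -0.447214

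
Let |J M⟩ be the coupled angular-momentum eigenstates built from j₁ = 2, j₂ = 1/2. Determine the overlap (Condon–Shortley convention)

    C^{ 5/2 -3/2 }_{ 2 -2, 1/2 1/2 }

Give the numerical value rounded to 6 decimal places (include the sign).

√[6·0!4!1!/6! · 0!4!1!0!1!4!] = √(576/5)
  +(−1)^0/∏(0,0,4,1,0,0)! = 1/24  (running 1/24)
⟨..|..⟩ = √(576/5)·(1/24) = +0.447214

+√(1/5) ≈ +0.447214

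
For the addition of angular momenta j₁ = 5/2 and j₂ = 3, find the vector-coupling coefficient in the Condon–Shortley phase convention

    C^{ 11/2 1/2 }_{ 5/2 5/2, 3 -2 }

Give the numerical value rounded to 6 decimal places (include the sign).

√[12·0!5!6!/12! · 5!0!1!5!6!5!] = √(207360000/77)
  +(−1)^0/∏(0,0,0,1,5,5)! = 1/14400  (running 1/14400)
⟨..|..⟩ = √(207360000/77)·(1/14400) = +0.113961

+√(1/77) = +0.113961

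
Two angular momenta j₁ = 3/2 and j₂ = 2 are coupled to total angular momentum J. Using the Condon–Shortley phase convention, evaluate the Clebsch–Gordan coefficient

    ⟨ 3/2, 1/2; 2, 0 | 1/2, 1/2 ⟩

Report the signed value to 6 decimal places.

-0.447214

√[2·3!0!1!/5! · 2!1!2!2!1!0!] = √(4/5)
  +(−1)^1/∏(1,2,0,1,0,0)! = -1/2  (running -1/2)
⟨..|..⟩ = √(4/5)·(-1/2) = -0.447214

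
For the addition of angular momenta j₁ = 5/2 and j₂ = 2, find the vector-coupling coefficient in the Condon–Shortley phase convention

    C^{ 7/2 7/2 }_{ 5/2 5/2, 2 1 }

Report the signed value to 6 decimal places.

+√(5/9) ≈ +0.745356

triangle: 1!*4!*3!/9! = 144/362880
(j±m)!: 5!*0!*3!*1!*7!*0! = 3628800
prefactor² = (2J+1)*Δ*N² = 11520
  k=0: +1/(0!*1!*0!*3!*4!*0!) = 1/144
Σ = 1/144  ⇒  CG² = 11520*1/144² = 5/9
CG = +√(5/9) = +0.745356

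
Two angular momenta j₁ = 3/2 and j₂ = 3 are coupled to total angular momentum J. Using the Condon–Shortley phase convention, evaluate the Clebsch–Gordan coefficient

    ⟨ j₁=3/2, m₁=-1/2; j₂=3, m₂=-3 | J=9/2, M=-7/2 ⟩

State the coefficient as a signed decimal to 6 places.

triangle: 0!×3!×6!/10! = 4320/3628800
(j±m)!: 1!×2!×0!×6!×1!×8! = 58060800
prefactor² = (2J+1)×Δ×N² = 691200
  k=0: +1/(0!×0!×2!×0!×1!×6!) = 1/1440
Σ = 1/1440  ⇒  CG² = 691200×1/1440² = 1/3
CG = +√(1/3) = +0.577350

+√(1/3) = +0.577350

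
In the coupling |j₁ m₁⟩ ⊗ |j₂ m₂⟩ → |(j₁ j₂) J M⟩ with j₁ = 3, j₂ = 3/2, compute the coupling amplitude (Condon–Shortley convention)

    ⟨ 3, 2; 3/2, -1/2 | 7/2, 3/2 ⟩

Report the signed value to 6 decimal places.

+0.654654  (= +√(3/7))

j₁+j₂−J=1  J+j₁−j₂=5  J−j₁+j₂=2  j₁+j₂+J+1=9
(j₁±m₁, j₂±m₂, J±M) = (5,1,1,2,5,2)
P² = 6400/21
sum k=0..1:
  [0] +1/24 = 1/24
  [1] −1/240 = -1/240
S = 3/80
C² = P²·S² = 3/7 ; C = +0.654654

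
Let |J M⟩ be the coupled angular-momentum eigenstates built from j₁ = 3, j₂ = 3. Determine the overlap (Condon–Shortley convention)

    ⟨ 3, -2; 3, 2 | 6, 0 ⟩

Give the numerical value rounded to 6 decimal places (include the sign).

+√(3/77) ≈ +0.197386

√[13·0!6!6!/13! · 1!5!5!1!6!6!] = √(622080000/77)
  +(−1)^0/∏(0,0,5,5,1,1)! = 1/14400  (running 1/14400)
⟨..|..⟩ = √(622080000/77)·(1/14400) = +0.197386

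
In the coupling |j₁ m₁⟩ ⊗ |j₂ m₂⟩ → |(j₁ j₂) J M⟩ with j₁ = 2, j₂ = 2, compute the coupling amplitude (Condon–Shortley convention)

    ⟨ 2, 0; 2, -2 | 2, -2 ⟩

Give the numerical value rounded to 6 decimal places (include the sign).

+0.534522  (= +√(2/7))

triangle: 2!·2!·2!/7! = 8/5040
(j±m)!: 2!·2!·0!·4!·0!·4! = 2304
prefactor² = (2J+1)·Δ·N² = 128/7
  k=0: +1/(0!·2!·2!·0!·0!·2!) = 1/8
Σ = 1/8  ⇒  CG² = 128/7·1/8² = 2/7
CG = +√(2/7) = +0.534522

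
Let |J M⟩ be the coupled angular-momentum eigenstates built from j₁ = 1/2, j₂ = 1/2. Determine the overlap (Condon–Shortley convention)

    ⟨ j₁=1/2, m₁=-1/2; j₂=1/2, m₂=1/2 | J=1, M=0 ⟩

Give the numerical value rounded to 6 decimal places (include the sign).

+0.707107

triangle: 0!×1!×1!/3! = 1/6
(j±m)!: 0!×1!×1!×0!×1!×1! = 1
prefactor² = (2J+1)×Δ×N² = 1/2
  k=0: +1/(0!×0!×1!×1!×0!×0!) = 1
Σ = 1  ⇒  CG² = 1/2×1² = 1/2
CG = +√(1/2) = +0.707107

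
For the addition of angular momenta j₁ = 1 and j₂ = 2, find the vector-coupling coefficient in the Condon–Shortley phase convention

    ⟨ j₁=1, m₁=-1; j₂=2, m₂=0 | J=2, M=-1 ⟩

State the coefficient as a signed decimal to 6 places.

-0.707107

√[5·1!1!3!/6! · 0!2!2!2!1!3!] = √(2)
  +(−1)^1/∏(1,0,1,1,0,2)! = -1/2  (running -1/2)
⟨..|..⟩ = √(2)·(-1/2) = -0.707107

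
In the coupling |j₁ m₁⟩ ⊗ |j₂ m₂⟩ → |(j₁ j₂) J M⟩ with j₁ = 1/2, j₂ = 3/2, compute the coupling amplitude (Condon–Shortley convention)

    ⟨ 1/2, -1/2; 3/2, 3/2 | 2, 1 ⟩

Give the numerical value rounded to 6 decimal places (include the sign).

+√(1/4) ≈ +0.500000

j₁+j₂−J=0  J+j₁−j₂=1  J−j₁+j₂=3  j₁+j₂+J+1=5
(j₁±m₁, j₂±m₂, J±M) = (0,1,3,0,3,1)
P² = 9
sum k=0..0:
  [0] +1/6 = 1/6
S = 1/6
C² = P²·S² = 1/4 ; C = +0.500000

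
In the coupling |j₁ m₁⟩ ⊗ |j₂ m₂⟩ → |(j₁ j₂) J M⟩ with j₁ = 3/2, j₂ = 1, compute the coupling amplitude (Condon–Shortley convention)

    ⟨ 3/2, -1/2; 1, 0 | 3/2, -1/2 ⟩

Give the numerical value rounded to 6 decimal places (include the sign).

√[4·1!2!1!/5! · 1!2!1!1!1!2!] = √(4/15)
  +(−1)^0/∏(0,1,2,1,0,0)! = 1/2  (running 1/2)
  +(−1)^1/∏(1,0,1,0,1,1)! = -1  (running -1/2)
⟨..|..⟩ = √(4/15)·(-1/2) = -0.258199

−√(1/15) = -0.258199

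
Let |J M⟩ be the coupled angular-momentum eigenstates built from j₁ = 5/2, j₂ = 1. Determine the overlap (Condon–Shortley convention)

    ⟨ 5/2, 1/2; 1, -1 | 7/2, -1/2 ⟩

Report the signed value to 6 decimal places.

+√(2/7) ≈ +0.534522

j₁+j₂−J=0  J+j₁−j₂=5  J−j₁+j₂=2  j₁+j₂+J+1=8
(j₁±m₁, j₂±m₂, J±M) = (3,2,0,2,3,4)
P² = 1152/7
sum k=0..0:
  [0] +1/24 = 1/24
S = 1/24
C² = P²·S² = 2/7 ; C = +0.534522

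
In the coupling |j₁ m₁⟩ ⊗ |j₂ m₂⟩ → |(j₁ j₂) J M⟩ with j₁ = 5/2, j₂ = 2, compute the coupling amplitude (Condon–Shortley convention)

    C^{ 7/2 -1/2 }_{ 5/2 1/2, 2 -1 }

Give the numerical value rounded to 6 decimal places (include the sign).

+0.557773  (= +√(14/45))

j₁+j₂−J=1  J+j₁−j₂=4  J−j₁+j₂=3  j₁+j₂+J+1=9
(j₁±m₁, j₂±m₂, J±M) = (3,2,1,3,3,4)
P² = 1152/35
sum k=0..1:
  [0] +1/8 = 1/8
  [1] −1/36 = -1/36
S = 7/72
C² = P²·S² = 14/45 ; C = +0.557773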